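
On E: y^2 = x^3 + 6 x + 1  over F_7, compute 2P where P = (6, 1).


k = 2 = 10_2 (binary, LSB first: 01)
Double-and-add from P = (6, 1):
  bit 0 = 0: acc unchanged = O
  bit 1 = 1: acc = O + (3, 2) = (3, 2)

2P = (3, 2)


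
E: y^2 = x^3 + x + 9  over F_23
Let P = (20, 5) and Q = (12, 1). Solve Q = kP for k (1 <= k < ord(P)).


Enumerate multiples of P until we hit Q = (12, 1):
  1P = (20, 5)
  2P = (12, 22)
  3P = (16, 21)
  4P = (3, 19)
  5P = (8, 0)
  6P = (3, 4)
  7P = (16, 2)
  8P = (12, 1)
Match found at i = 8.

k = 8


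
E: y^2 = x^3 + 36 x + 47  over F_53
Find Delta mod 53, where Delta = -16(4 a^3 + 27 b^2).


4 a^3 + 27 b^2 = 4*36^3 + 27*47^2 = 186624 + 59643 = 246267
Delta = -16 * (246267) = -3940272
Delta mod 53 = 13

Delta = 13 (mod 53)


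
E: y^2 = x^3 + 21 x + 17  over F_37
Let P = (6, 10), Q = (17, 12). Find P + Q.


P != Q, so use the chord formula.
s = (y2 - y1) / (x2 - x1) = (2) / (11) mod 37 = 17
x3 = s^2 - x1 - x2 mod 37 = 17^2 - 6 - 17 = 7
y3 = s (x1 - x3) - y1 mod 37 = 17 * (6 - 7) - 10 = 10

P + Q = (7, 10)


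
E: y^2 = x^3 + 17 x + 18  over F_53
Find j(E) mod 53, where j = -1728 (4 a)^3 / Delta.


Delta = -16(4 a^3 + 27 b^2) mod 53 = 22
-1728 * (4 a)^3 = -1728 * (4*17)^3 mod 53 = 14
j = 14 * 22^(-1) mod 53 = 44

j = 44 (mod 53)


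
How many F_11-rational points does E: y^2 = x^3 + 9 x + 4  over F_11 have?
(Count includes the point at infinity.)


For each x in F_11, count y with y^2 = x^3 + 9 x + 4 mod 11:
  x = 0: RHS = 4, y in [2, 9]  -> 2 point(s)
  x = 1: RHS = 3, y in [5, 6]  -> 2 point(s)
  x = 3: RHS = 3, y in [5, 6]  -> 2 point(s)
  x = 4: RHS = 5, y in [4, 7]  -> 2 point(s)
  x = 5: RHS = 9, y in [3, 8]  -> 2 point(s)
  x = 7: RHS = 3, y in [5, 6]  -> 2 point(s)
  x = 8: RHS = 5, y in [4, 7]  -> 2 point(s)
  x = 9: RHS = 0, y in [0]  -> 1 point(s)
  x = 10: RHS = 5, y in [4, 7]  -> 2 point(s)
Affine points: 17. Add the point at infinity: total = 18.

#E(F_11) = 18


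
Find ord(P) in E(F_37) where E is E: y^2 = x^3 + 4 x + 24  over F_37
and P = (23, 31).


Compute successive multiples of P until we hit O:
  1P = (23, 31)
  2P = (28, 6)
  3P = (11, 20)
  4P = (19, 22)
  5P = (7, 5)
  6P = (16, 22)
  7P = (14, 7)
  8P = (3, 10)
  ... (continuing to 37P)
  37P = O

ord(P) = 37


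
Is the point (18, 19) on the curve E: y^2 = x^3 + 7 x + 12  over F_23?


Check whether y^2 = x^3 + 7 x + 12 (mod 23) for (x, y) = (18, 19).
LHS: y^2 = 19^2 mod 23 = 16
RHS: x^3 + 7 x + 12 = 18^3 + 7*18 + 12 mod 23 = 13
LHS != RHS

No, not on the curve


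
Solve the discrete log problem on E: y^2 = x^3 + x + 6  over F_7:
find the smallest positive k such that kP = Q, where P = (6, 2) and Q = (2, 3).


Enumerate multiples of P until we hit Q = (2, 3):
  1P = (6, 2)
  2P = (3, 1)
  3P = (2, 4)
  4P = (1, 6)
  5P = (4, 2)
  6P = (4, 5)
  7P = (1, 1)
  8P = (2, 3)
Match found at i = 8.

k = 8


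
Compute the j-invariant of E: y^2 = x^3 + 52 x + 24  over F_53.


Delta = -16(4 a^3 + 27 b^2) mod 53 = 14
-1728 * (4 a)^3 = -1728 * (4*52)^3 mod 53 = 34
j = 34 * 14^(-1) mod 53 = 10

j = 10 (mod 53)


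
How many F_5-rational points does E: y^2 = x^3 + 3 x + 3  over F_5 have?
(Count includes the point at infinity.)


For each x in F_5, count y with y^2 = x^3 + 3 x + 3 mod 5:
  x = 3: RHS = 4, y in [2, 3]  -> 2 point(s)
  x = 4: RHS = 4, y in [2, 3]  -> 2 point(s)
Affine points: 4. Add the point at infinity: total = 5.

#E(F_5) = 5


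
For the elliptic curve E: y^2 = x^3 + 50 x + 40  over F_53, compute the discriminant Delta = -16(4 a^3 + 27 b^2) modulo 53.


4 a^3 + 27 b^2 = 4*50^3 + 27*40^2 = 500000 + 43200 = 543200
Delta = -16 * (543200) = -8691200
Delta mod 53 = 5

Delta = 5 (mod 53)


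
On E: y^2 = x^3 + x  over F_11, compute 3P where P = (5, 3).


k = 3 = 11_2 (binary, LSB first: 11)
Double-and-add from P = (5, 3):
  bit 0 = 1: acc = O + (5, 3) = (5, 3)
  bit 1 = 1: acc = (5, 3) + (5, 8) = O

3P = O


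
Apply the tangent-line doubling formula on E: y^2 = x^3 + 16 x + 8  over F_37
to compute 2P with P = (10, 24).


Doubling: s = (3 x1^2 + a) / (2 y1)
s = (3*10^2 + 16) / (2*24) mod 37 = 22
x3 = s^2 - 2 x1 mod 37 = 22^2 - 2*10 = 20
y3 = s (x1 - x3) - y1 mod 37 = 22 * (10 - 20) - 24 = 15

2P = (20, 15)


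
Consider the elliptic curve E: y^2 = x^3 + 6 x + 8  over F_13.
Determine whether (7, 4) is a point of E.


Check whether y^2 = x^3 + 6 x + 8 (mod 13) for (x, y) = (7, 4).
LHS: y^2 = 4^2 mod 13 = 3
RHS: x^3 + 6 x + 8 = 7^3 + 6*7 + 8 mod 13 = 3
LHS = RHS

Yes, on the curve


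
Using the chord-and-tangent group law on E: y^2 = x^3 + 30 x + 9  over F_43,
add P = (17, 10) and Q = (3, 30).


P != Q, so use the chord formula.
s = (y2 - y1) / (x2 - x1) = (20) / (29) mod 43 = 17
x3 = s^2 - x1 - x2 mod 43 = 17^2 - 17 - 3 = 11
y3 = s (x1 - x3) - y1 mod 43 = 17 * (17 - 11) - 10 = 6

P + Q = (11, 6)


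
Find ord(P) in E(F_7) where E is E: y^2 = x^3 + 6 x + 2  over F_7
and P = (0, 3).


Compute successive multiples of P until we hit O:
  1P = (0, 3)
  2P = (1, 3)
  3P = (6, 4)
  4P = (2, 6)
  5P = (2, 1)
  6P = (6, 3)
  7P = (1, 4)
  8P = (0, 4)
  ... (continuing to 9P)
  9P = O

ord(P) = 9


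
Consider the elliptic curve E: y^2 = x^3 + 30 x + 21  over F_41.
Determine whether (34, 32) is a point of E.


Check whether y^2 = x^3 + 30 x + 21 (mod 41) for (x, y) = (34, 32).
LHS: y^2 = 32^2 mod 41 = 40
RHS: x^3 + 30 x + 21 = 34^3 + 30*34 + 21 mod 41 = 1
LHS != RHS

No, not on the curve


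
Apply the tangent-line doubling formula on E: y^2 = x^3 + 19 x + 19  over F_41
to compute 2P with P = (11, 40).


Doubling: s = (3 x1^2 + a) / (2 y1)
s = (3*11^2 + 19) / (2*40) mod 41 = 14
x3 = s^2 - 2 x1 mod 41 = 14^2 - 2*11 = 10
y3 = s (x1 - x3) - y1 mod 41 = 14 * (11 - 10) - 40 = 15

2P = (10, 15)


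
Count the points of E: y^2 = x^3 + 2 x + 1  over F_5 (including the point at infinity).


For each x in F_5, count y with y^2 = x^3 + 2 x + 1 mod 5:
  x = 0: RHS = 1, y in [1, 4]  -> 2 point(s)
  x = 1: RHS = 4, y in [2, 3]  -> 2 point(s)
  x = 3: RHS = 4, y in [2, 3]  -> 2 point(s)
Affine points: 6. Add the point at infinity: total = 7.

#E(F_5) = 7


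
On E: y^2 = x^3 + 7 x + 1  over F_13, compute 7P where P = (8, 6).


k = 7 = 111_2 (binary, LSB first: 111)
Double-and-add from P = (8, 6):
  bit 0 = 1: acc = O + (8, 6) = (8, 6)
  bit 1 = 1: acc = (8, 6) + (0, 1) = (6, 5)
  bit 2 = 1: acc = (6, 5) + (9, 0) = (8, 7)

7P = (8, 7)


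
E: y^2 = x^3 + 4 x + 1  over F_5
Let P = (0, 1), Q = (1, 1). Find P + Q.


P != Q, so use the chord formula.
s = (y2 - y1) / (x2 - x1) = (0) / (1) mod 5 = 0
x3 = s^2 - x1 - x2 mod 5 = 0^2 - 0 - 1 = 4
y3 = s (x1 - x3) - y1 mod 5 = 0 * (0 - 4) - 1 = 4

P + Q = (4, 4)


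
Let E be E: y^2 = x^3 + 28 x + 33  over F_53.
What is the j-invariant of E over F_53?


Delta = -16(4 a^3 + 27 b^2) mod 53 = 29
-1728 * (4 a)^3 = -1728 * (4*28)^3 mod 53 = 31
j = 31 * 29^(-1) mod 53 = 23

j = 23 (mod 53)


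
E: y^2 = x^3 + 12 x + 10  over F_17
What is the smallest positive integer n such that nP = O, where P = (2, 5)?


Compute successive multiples of P until we hit O:
  1P = (2, 5)
  2P = (14, 7)
  3P = (10, 5)
  4P = (5, 12)
  5P = (6, 14)
  6P = (13, 0)
  7P = (6, 3)
  8P = (5, 5)
  ... (continuing to 12P)
  12P = O

ord(P) = 12


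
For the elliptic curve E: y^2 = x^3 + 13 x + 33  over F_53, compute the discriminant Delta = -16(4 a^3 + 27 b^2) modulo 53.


4 a^3 + 27 b^2 = 4*13^3 + 27*33^2 = 8788 + 29403 = 38191
Delta = -16 * (38191) = -611056
Delta mod 53 = 34

Delta = 34 (mod 53)


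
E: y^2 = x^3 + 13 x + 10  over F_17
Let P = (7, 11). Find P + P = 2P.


Doubling: s = (3 x1^2 + a) / (2 y1)
s = (3*7^2 + 13) / (2*11) mod 17 = 15
x3 = s^2 - 2 x1 mod 17 = 15^2 - 2*7 = 7
y3 = s (x1 - x3) - y1 mod 17 = 15 * (7 - 7) - 11 = 6

2P = (7, 6)


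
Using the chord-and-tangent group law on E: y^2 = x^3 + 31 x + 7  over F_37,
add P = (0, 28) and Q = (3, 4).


P != Q, so use the chord formula.
s = (y2 - y1) / (x2 - x1) = (13) / (3) mod 37 = 29
x3 = s^2 - x1 - x2 mod 37 = 29^2 - 0 - 3 = 24
y3 = s (x1 - x3) - y1 mod 37 = 29 * (0 - 24) - 28 = 16

P + Q = (24, 16)


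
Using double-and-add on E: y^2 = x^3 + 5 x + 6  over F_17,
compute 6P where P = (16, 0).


k = 6 = 110_2 (binary, LSB first: 011)
Double-and-add from P = (16, 0):
  bit 0 = 0: acc unchanged = O
  bit 1 = 1: acc = O + O = O
  bit 2 = 1: acc = O + O = O

6P = O


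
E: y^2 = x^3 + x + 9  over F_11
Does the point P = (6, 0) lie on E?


Check whether y^2 = x^3 + 1 x + 9 (mod 11) for (x, y) = (6, 0).
LHS: y^2 = 0^2 mod 11 = 0
RHS: x^3 + 1 x + 9 = 6^3 + 1*6 + 9 mod 11 = 0
LHS = RHS

Yes, on the curve


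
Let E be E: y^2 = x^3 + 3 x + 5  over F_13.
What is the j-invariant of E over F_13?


Delta = -16(4 a^3 + 27 b^2) mod 13 = 4
-1728 * (4 a)^3 = -1728 * (4*3)^3 mod 13 = 12
j = 12 * 4^(-1) mod 13 = 3

j = 3 (mod 13)


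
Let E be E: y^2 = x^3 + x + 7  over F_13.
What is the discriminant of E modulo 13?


4 a^3 + 27 b^2 = 4*1^3 + 27*7^2 = 4 + 1323 = 1327
Delta = -16 * (1327) = -21232
Delta mod 13 = 10

Delta = 10 (mod 13)


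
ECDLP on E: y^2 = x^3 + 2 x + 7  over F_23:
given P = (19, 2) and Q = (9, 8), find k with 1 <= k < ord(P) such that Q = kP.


Enumerate multiples of P until we hit Q = (9, 8):
  1P = (19, 2)
  2P = (9, 8)
Match found at i = 2.

k = 2


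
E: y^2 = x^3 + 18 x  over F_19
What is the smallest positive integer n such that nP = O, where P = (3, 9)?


Compute successive multiples of P until we hit O:
  1P = (3, 9)
  2P = (5, 5)
  3P = (15, 15)
  4P = (6, 18)
  5P = (0, 0)
  6P = (6, 1)
  7P = (15, 4)
  8P = (5, 14)
  ... (continuing to 10P)
  10P = O

ord(P) = 10


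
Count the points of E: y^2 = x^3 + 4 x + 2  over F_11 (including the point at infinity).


For each x in F_11, count y with y^2 = x^3 + 4 x + 2 mod 11:
  x = 4: RHS = 5, y in [4, 7]  -> 2 point(s)
  x = 5: RHS = 4, y in [2, 9]  -> 2 point(s)
  x = 6: RHS = 0, y in [0]  -> 1 point(s)
Affine points: 5. Add the point at infinity: total = 6.

#E(F_11) = 6


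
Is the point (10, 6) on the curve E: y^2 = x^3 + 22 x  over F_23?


Check whether y^2 = x^3 + 22 x + 0 (mod 23) for (x, y) = (10, 6).
LHS: y^2 = 6^2 mod 23 = 13
RHS: x^3 + 22 x + 0 = 10^3 + 22*10 + 0 mod 23 = 1
LHS != RHS

No, not on the curve


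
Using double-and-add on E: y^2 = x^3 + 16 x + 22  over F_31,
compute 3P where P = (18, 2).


k = 3 = 11_2 (binary, LSB first: 11)
Double-and-add from P = (18, 2):
  bit 0 = 1: acc = O + (18, 2) = (18, 2)
  bit 1 = 1: acc = (18, 2) + (27, 7) = (2, 0)

3P = (2, 0)


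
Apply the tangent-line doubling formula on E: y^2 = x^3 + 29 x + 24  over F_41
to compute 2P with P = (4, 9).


Doubling: s = (3 x1^2 + a) / (2 y1)
s = (3*4^2 + 29) / (2*9) mod 41 = 2
x3 = s^2 - 2 x1 mod 41 = 2^2 - 2*4 = 37
y3 = s (x1 - x3) - y1 mod 41 = 2 * (4 - 37) - 9 = 7

2P = (37, 7)


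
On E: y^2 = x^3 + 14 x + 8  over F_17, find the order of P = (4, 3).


Compute successive multiples of P until we hit O:
  1P = (4, 3)
  2P = (10, 3)
  3P = (3, 14)
  4P = (12, 0)
  5P = (3, 3)
  6P = (10, 14)
  7P = (4, 14)
  8P = O

ord(P) = 8


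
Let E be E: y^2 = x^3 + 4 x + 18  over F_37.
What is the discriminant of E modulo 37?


4 a^3 + 27 b^2 = 4*4^3 + 27*18^2 = 256 + 8748 = 9004
Delta = -16 * (9004) = -144064
Delta mod 37 = 14

Delta = 14 (mod 37)


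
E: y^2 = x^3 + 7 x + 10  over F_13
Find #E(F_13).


For each x in F_13, count y with y^2 = x^3 + 7 x + 10 mod 13:
  x = 0: RHS = 10, y in [6, 7]  -> 2 point(s)
  x = 5: RHS = 1, y in [1, 12]  -> 2 point(s)
  x = 7: RHS = 12, y in [5, 8]  -> 2 point(s)
  x = 9: RHS = 9, y in [3, 10]  -> 2 point(s)
  x = 10: RHS = 1, y in [1, 12]  -> 2 point(s)
  x = 11: RHS = 1, y in [1, 12]  -> 2 point(s)
Affine points: 12. Add the point at infinity: total = 13.

#E(F_13) = 13


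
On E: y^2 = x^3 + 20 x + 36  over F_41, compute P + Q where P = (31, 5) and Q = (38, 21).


P != Q, so use the chord formula.
s = (y2 - y1) / (x2 - x1) = (16) / (7) mod 41 = 14
x3 = s^2 - x1 - x2 mod 41 = 14^2 - 31 - 38 = 4
y3 = s (x1 - x3) - y1 mod 41 = 14 * (31 - 4) - 5 = 4

P + Q = (4, 4)


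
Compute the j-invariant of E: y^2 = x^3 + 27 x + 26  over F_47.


Delta = -16(4 a^3 + 27 b^2) mod 47 = 8
-1728 * (4 a)^3 = -1728 * (4*27)^3 mod 47 = 10
j = 10 * 8^(-1) mod 47 = 13

j = 13 (mod 47)


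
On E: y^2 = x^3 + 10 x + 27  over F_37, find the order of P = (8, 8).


Compute successive multiples of P until we hit O:
  1P = (8, 8)
  2P = (11, 5)
  3P = (19, 3)
  4P = (31, 26)
  5P = (14, 5)
  6P = (6, 28)
  7P = (12, 32)
  8P = (16, 18)
  ... (continuing to 22P)
  22P = O

ord(P) = 22


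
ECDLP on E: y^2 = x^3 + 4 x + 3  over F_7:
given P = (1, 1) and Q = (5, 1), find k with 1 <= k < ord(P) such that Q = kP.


Enumerate multiples of P until we hit Q = (5, 1):
  1P = (1, 1)
  2P = (5, 6)
  3P = (3, 0)
  4P = (5, 1)
Match found at i = 4.

k = 4


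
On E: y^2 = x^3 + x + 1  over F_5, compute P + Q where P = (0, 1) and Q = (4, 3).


P != Q, so use the chord formula.
s = (y2 - y1) / (x2 - x1) = (2) / (4) mod 5 = 3
x3 = s^2 - x1 - x2 mod 5 = 3^2 - 0 - 4 = 0
y3 = s (x1 - x3) - y1 mod 5 = 3 * (0 - 0) - 1 = 4

P + Q = (0, 4)


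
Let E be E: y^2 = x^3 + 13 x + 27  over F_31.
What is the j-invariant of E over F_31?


Delta = -16(4 a^3 + 27 b^2) mod 31 = 9
-1728 * (4 a)^3 = -1728 * (4*13)^3 mod 31 = 29
j = 29 * 9^(-1) mod 31 = 17

j = 17 (mod 31)


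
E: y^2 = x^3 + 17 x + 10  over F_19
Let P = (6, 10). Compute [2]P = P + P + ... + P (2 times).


k = 2 = 10_2 (binary, LSB first: 01)
Double-and-add from P = (6, 10):
  bit 0 = 0: acc unchanged = O
  bit 1 = 1: acc = O + (14, 16) = (14, 16)

2P = (14, 16)


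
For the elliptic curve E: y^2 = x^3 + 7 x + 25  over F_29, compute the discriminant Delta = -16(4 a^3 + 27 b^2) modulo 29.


4 a^3 + 27 b^2 = 4*7^3 + 27*25^2 = 1372 + 16875 = 18247
Delta = -16 * (18247) = -291952
Delta mod 29 = 20

Delta = 20 (mod 29)


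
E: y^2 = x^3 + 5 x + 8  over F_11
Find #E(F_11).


For each x in F_11, count y with y^2 = x^3 + 5 x + 8 mod 11:
  x = 1: RHS = 3, y in [5, 6]  -> 2 point(s)
  x = 2: RHS = 4, y in [2, 9]  -> 2 point(s)
  x = 4: RHS = 4, y in [2, 9]  -> 2 point(s)
  x = 5: RHS = 4, y in [2, 9]  -> 2 point(s)
  x = 6: RHS = 1, y in [1, 10]  -> 2 point(s)
  x = 7: RHS = 1, y in [1, 10]  -> 2 point(s)
  x = 9: RHS = 1, y in [1, 10]  -> 2 point(s)
Affine points: 14. Add the point at infinity: total = 15.

#E(F_11) = 15


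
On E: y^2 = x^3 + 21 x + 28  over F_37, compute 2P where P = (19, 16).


Doubling: s = (3 x1^2 + a) / (2 y1)
s = (3*19^2 + 21) / (2*16) mod 37 = 16
x3 = s^2 - 2 x1 mod 37 = 16^2 - 2*19 = 33
y3 = s (x1 - x3) - y1 mod 37 = 16 * (19 - 33) - 16 = 19

2P = (33, 19)


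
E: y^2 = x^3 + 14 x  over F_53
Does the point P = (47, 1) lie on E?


Check whether y^2 = x^3 + 14 x + 0 (mod 53) for (x, y) = (47, 1).
LHS: y^2 = 1^2 mod 53 = 1
RHS: x^3 + 14 x + 0 = 47^3 + 14*47 + 0 mod 53 = 18
LHS != RHS

No, not on the curve


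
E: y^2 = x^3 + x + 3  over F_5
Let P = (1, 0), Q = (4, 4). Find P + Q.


P != Q, so use the chord formula.
s = (y2 - y1) / (x2 - x1) = (4) / (3) mod 5 = 3
x3 = s^2 - x1 - x2 mod 5 = 3^2 - 1 - 4 = 4
y3 = s (x1 - x3) - y1 mod 5 = 3 * (1 - 4) - 0 = 1

P + Q = (4, 1)


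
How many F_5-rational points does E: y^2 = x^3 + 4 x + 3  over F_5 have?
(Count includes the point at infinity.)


For each x in F_5, count y with y^2 = x^3 + 4 x + 3 mod 5:
  x = 2: RHS = 4, y in [2, 3]  -> 2 point(s)
Affine points: 2. Add the point at infinity: total = 3.

#E(F_5) = 3


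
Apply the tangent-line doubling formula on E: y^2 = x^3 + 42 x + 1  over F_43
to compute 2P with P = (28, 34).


Doubling: s = (3 x1^2 + a) / (2 y1)
s = (3*28^2 + 42) / (2*34) mod 43 = 39
x3 = s^2 - 2 x1 mod 43 = 39^2 - 2*28 = 3
y3 = s (x1 - x3) - y1 mod 43 = 39 * (28 - 3) - 34 = 38

2P = (3, 38)


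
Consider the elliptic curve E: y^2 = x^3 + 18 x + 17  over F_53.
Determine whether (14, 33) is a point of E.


Check whether y^2 = x^3 + 18 x + 17 (mod 53) for (x, y) = (14, 33).
LHS: y^2 = 33^2 mod 53 = 29
RHS: x^3 + 18 x + 17 = 14^3 + 18*14 + 17 mod 53 = 45
LHS != RHS

No, not on the curve


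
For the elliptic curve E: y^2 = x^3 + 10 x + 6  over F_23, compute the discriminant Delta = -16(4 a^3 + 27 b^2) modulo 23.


4 a^3 + 27 b^2 = 4*10^3 + 27*6^2 = 4000 + 972 = 4972
Delta = -16 * (4972) = -79552
Delta mod 23 = 5

Delta = 5 (mod 23)


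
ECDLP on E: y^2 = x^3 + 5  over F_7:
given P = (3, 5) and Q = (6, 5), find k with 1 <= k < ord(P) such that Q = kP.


Enumerate multiples of P until we hit Q = (6, 5):
  1P = (3, 5)
  2P = (5, 5)
  3P = (6, 2)
  4P = (6, 5)
Match found at i = 4.

k = 4


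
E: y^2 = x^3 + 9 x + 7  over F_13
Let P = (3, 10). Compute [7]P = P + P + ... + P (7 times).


k = 7 = 111_2 (binary, LSB first: 111)
Double-and-add from P = (3, 10):
  bit 0 = 1: acc = O + (3, 10) = (3, 10)
  bit 1 = 1: acc = (3, 10) + (4, 9) = (7, 7)
  bit 2 = 1: acc = (7, 7) + (6, 2) = (12, 7)

7P = (12, 7)


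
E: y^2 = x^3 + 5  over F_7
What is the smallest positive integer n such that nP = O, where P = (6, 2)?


Compute successive multiples of P until we hit O:
  1P = (6, 2)
  2P = (3, 2)
  3P = (5, 5)
  4P = (5, 2)
  5P = (3, 5)
  6P = (6, 5)
  7P = O

ord(P) = 7


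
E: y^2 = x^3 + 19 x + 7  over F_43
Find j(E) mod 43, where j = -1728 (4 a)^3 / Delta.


Delta = -16(4 a^3 + 27 b^2) mod 43 = 42
-1728 * (4 a)^3 = -1728 * (4*19)^3 mod 43 = 2
j = 2 * 42^(-1) mod 43 = 41

j = 41 (mod 43)


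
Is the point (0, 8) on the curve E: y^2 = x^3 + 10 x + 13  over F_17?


Check whether y^2 = x^3 + 10 x + 13 (mod 17) for (x, y) = (0, 8).
LHS: y^2 = 8^2 mod 17 = 13
RHS: x^3 + 10 x + 13 = 0^3 + 10*0 + 13 mod 17 = 13
LHS = RHS

Yes, on the curve


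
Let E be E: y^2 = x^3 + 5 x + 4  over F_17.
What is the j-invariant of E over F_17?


Delta = -16(4 a^3 + 27 b^2) mod 17 = 14
-1728 * (4 a)^3 = -1728 * (4*5)^3 mod 17 = 9
j = 9 * 14^(-1) mod 17 = 14

j = 14 (mod 17)


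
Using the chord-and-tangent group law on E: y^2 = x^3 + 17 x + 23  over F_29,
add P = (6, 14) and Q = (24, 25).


P != Q, so use the chord formula.
s = (y2 - y1) / (x2 - x1) = (11) / (18) mod 29 = 28
x3 = s^2 - x1 - x2 mod 29 = 28^2 - 6 - 24 = 0
y3 = s (x1 - x3) - y1 mod 29 = 28 * (6 - 0) - 14 = 9

P + Q = (0, 9)


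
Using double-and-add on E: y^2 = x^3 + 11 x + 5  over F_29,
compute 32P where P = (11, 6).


k = 32 = 100000_2 (binary, LSB first: 000001)
Double-and-add from P = (11, 6):
  bit 0 = 0: acc unchanged = O
  bit 1 = 0: acc unchanged = O
  bit 2 = 0: acc unchanged = O
  bit 3 = 0: acc unchanged = O
  bit 4 = 0: acc unchanged = O
  bit 5 = 1: acc = O + (11, 23) = (11, 23)

32P = (11, 23)


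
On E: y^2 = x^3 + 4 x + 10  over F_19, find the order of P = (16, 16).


Compute successive multiples of P until we hit O:
  1P = (16, 16)
  2P = (10, 10)
  3P = (13, 6)
  4P = (18, 9)
  5P = (2, 11)
  6P = (2, 8)
  7P = (18, 10)
  8P = (13, 13)
  ... (continuing to 11P)
  11P = O

ord(P) = 11


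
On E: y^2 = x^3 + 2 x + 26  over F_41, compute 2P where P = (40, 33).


Doubling: s = (3 x1^2 + a) / (2 y1)
s = (3*40^2 + 2) / (2*33) mod 41 = 33
x3 = s^2 - 2 x1 mod 41 = 33^2 - 2*40 = 25
y3 = s (x1 - x3) - y1 mod 41 = 33 * (40 - 25) - 33 = 11

2P = (25, 11)


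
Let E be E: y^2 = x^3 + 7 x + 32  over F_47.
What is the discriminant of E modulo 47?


4 a^3 + 27 b^2 = 4*7^3 + 27*32^2 = 1372 + 27648 = 29020
Delta = -16 * (29020) = -464320
Delta mod 47 = 40

Delta = 40 (mod 47)


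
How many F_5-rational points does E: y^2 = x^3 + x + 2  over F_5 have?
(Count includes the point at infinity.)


For each x in F_5, count y with y^2 = x^3 + 1 x + 2 mod 5:
  x = 1: RHS = 4, y in [2, 3]  -> 2 point(s)
  x = 4: RHS = 0, y in [0]  -> 1 point(s)
Affine points: 3. Add the point at infinity: total = 4.

#E(F_5) = 4


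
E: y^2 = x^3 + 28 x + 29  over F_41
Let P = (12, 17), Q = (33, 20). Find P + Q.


P != Q, so use the chord formula.
s = (y2 - y1) / (x2 - x1) = (3) / (21) mod 41 = 6
x3 = s^2 - x1 - x2 mod 41 = 6^2 - 12 - 33 = 32
y3 = s (x1 - x3) - y1 mod 41 = 6 * (12 - 32) - 17 = 27

P + Q = (32, 27)


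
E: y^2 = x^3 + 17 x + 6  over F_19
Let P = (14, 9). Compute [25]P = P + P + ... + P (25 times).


k = 25 = 11001_2 (binary, LSB first: 10011)
Double-and-add from P = (14, 9):
  bit 0 = 1: acc = O + (14, 9) = (14, 9)
  bit 1 = 0: acc unchanged = (14, 9)
  bit 2 = 0: acc unchanged = (14, 9)
  bit 3 = 1: acc = (14, 9) + (13, 7) = (15, 8)
  bit 4 = 1: acc = (15, 8) + (10, 13) = (14, 10)

25P = (14, 10)


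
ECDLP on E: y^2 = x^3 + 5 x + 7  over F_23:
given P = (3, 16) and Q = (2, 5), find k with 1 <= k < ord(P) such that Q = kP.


Enumerate multiples of P until we hit Q = (2, 5):
  1P = (3, 16)
  2P = (18, 15)
  3P = (11, 6)
  4P = (12, 1)
  5P = (21, 14)
  6P = (1, 17)
  7P = (2, 18)
  8P = (22, 22)
  9P = (6, 0)
  10P = (22, 1)
  11P = (2, 5)
Match found at i = 11.

k = 11


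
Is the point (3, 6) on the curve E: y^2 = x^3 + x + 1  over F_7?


Check whether y^2 = x^3 + 1 x + 1 (mod 7) for (x, y) = (3, 6).
LHS: y^2 = 6^2 mod 7 = 1
RHS: x^3 + 1 x + 1 = 3^3 + 1*3 + 1 mod 7 = 3
LHS != RHS

No, not on the curve


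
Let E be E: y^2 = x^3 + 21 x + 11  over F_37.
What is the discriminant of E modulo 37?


4 a^3 + 27 b^2 = 4*21^3 + 27*11^2 = 37044 + 3267 = 40311
Delta = -16 * (40311) = -644976
Delta mod 37 = 8

Delta = 8 (mod 37)


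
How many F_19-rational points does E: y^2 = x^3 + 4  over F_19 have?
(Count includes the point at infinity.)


For each x in F_19, count y with y^2 = x^3 + 0 x + 4 mod 19:
  x = 0: RHS = 4, y in [2, 17]  -> 2 point(s)
  x = 1: RHS = 5, y in [9, 10]  -> 2 point(s)
  x = 4: RHS = 11, y in [7, 12]  -> 2 point(s)
  x = 6: RHS = 11, y in [7, 12]  -> 2 point(s)
  x = 7: RHS = 5, y in [9, 10]  -> 2 point(s)
  x = 9: RHS = 11, y in [7, 12]  -> 2 point(s)
  x = 10: RHS = 16, y in [4, 15]  -> 2 point(s)
  x = 11: RHS = 5, y in [9, 10]  -> 2 point(s)
  x = 13: RHS = 16, y in [4, 15]  -> 2 point(s)
  x = 15: RHS = 16, y in [4, 15]  -> 2 point(s)
Affine points: 20. Add the point at infinity: total = 21.

#E(F_19) = 21


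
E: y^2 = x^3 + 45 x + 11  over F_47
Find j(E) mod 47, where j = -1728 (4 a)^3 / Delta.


Delta = -16(4 a^3 + 27 b^2) mod 47 = 34
-1728 * (4 a)^3 = -1728 * (4*45)^3 mod 47 = 8
j = 8 * 34^(-1) mod 47 = 3

j = 3 (mod 47)


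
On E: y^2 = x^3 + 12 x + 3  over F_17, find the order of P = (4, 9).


Compute successive multiples of P until we hit O:
  1P = (4, 9)
  2P = (5, 16)
  3P = (6, 11)
  4P = (8, 4)
  5P = (14, 12)
  6P = (3, 10)
  7P = (11, 15)
  8P = (1, 13)
  ... (continuing to 21P)
  21P = O

ord(P) = 21


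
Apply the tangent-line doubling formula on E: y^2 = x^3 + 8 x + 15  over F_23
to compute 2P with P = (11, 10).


Doubling: s = (3 x1^2 + a) / (2 y1)
s = (3*11^2 + 8) / (2*10) mod 23 = 22
x3 = s^2 - 2 x1 mod 23 = 22^2 - 2*11 = 2
y3 = s (x1 - x3) - y1 mod 23 = 22 * (11 - 2) - 10 = 4

2P = (2, 4)


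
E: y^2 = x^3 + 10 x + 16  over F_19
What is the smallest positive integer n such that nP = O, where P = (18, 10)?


Compute successive multiples of P until we hit O:
  1P = (18, 10)
  2P = (0, 15)
  3P = (7, 7)
  4P = (17, 11)
  5P = (4, 14)
  6P = (6, 11)
  7P = (2, 14)
  8P = (5, 1)
  ... (continuing to 26P)
  26P = O

ord(P) = 26


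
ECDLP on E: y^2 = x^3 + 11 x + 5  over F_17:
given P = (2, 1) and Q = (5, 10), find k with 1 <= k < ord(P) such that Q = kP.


Enumerate multiples of P until we hit Q = (5, 10):
  1P = (2, 1)
  2P = (5, 7)
  3P = (14, 9)
  4P = (9, 0)
  5P = (14, 8)
  6P = (5, 10)
Match found at i = 6.

k = 6


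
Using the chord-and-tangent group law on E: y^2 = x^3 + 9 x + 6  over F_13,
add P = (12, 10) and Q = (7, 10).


P != Q, so use the chord formula.
s = (y2 - y1) / (x2 - x1) = (0) / (8) mod 13 = 0
x3 = s^2 - x1 - x2 mod 13 = 0^2 - 12 - 7 = 7
y3 = s (x1 - x3) - y1 mod 13 = 0 * (12 - 7) - 10 = 3

P + Q = (7, 3)


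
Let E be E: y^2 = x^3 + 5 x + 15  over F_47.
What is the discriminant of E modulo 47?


4 a^3 + 27 b^2 = 4*5^3 + 27*15^2 = 500 + 6075 = 6575
Delta = -16 * (6575) = -105200
Delta mod 47 = 33

Delta = 33 (mod 47)


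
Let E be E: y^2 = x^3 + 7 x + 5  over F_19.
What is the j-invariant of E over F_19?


Delta = -16(4 a^3 + 27 b^2) mod 19 = 4
-1728 * (4 a)^3 = -1728 * (4*7)^3 mod 19 = 7
j = 7 * 4^(-1) mod 19 = 16

j = 16 (mod 19)


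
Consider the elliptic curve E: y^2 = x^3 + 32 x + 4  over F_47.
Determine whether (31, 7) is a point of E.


Check whether y^2 = x^3 + 32 x + 4 (mod 47) for (x, y) = (31, 7).
LHS: y^2 = 7^2 mod 47 = 2
RHS: x^3 + 32 x + 4 = 31^3 + 32*31 + 4 mod 47 = 2
LHS = RHS

Yes, on the curve


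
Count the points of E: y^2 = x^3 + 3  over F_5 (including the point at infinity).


For each x in F_5, count y with y^2 = x^3 + 0 x + 3 mod 5:
  x = 1: RHS = 4, y in [2, 3]  -> 2 point(s)
  x = 2: RHS = 1, y in [1, 4]  -> 2 point(s)
  x = 3: RHS = 0, y in [0]  -> 1 point(s)
Affine points: 5. Add the point at infinity: total = 6.

#E(F_5) = 6


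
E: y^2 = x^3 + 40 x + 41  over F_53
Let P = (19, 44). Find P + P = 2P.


Doubling: s = (3 x1^2 + a) / (2 y1)
s = (3*19^2 + 40) / (2*44) mod 53 = 23
x3 = s^2 - 2 x1 mod 53 = 23^2 - 2*19 = 14
y3 = s (x1 - x3) - y1 mod 53 = 23 * (19 - 14) - 44 = 18

2P = (14, 18)


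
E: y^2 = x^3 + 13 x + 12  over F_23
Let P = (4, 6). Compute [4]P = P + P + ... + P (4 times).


k = 4 = 100_2 (binary, LSB first: 001)
Double-and-add from P = (4, 6):
  bit 0 = 0: acc unchanged = O
  bit 1 = 0: acc unchanged = O
  bit 2 = 1: acc = O + (3, 3) = (3, 3)

4P = (3, 3)


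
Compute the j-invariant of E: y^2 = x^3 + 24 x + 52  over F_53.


Delta = -16(4 a^3 + 27 b^2) mod 53 = 38
-1728 * (4 a)^3 = -1728 * (4*24)^3 mod 53 = 41
j = 41 * 38^(-1) mod 53 = 22

j = 22 (mod 53)


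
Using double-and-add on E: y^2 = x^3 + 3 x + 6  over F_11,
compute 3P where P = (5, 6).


k = 3 = 11_2 (binary, LSB first: 11)
Double-and-add from P = (5, 6):
  bit 0 = 1: acc = O + (5, 6) = (5, 6)
  bit 1 = 1: acc = (5, 6) + (2, 8) = (2, 3)

3P = (2, 3)


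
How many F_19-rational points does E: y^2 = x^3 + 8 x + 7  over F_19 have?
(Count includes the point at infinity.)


For each x in F_19, count y with y^2 = x^3 + 8 x + 7 mod 19:
  x = 0: RHS = 7, y in [8, 11]  -> 2 point(s)
  x = 1: RHS = 16, y in [4, 15]  -> 2 point(s)
  x = 3: RHS = 1, y in [1, 18]  -> 2 point(s)
  x = 5: RHS = 1, y in [1, 18]  -> 2 point(s)
  x = 6: RHS = 5, y in [9, 10]  -> 2 point(s)
  x = 7: RHS = 7, y in [8, 11]  -> 2 point(s)
  x = 10: RHS = 4, y in [2, 17]  -> 2 point(s)
  x = 11: RHS = 1, y in [1, 18]  -> 2 point(s)
  x = 12: RHS = 7, y in [8, 11]  -> 2 point(s)
  x = 13: RHS = 9, y in [3, 16]  -> 2 point(s)
  x = 15: RHS = 6, y in [5, 14]  -> 2 point(s)
  x = 18: RHS = 17, y in [6, 13]  -> 2 point(s)
Affine points: 24. Add the point at infinity: total = 25.

#E(F_19) = 25


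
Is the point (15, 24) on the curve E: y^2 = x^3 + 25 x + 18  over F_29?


Check whether y^2 = x^3 + 25 x + 18 (mod 29) for (x, y) = (15, 24).
LHS: y^2 = 24^2 mod 29 = 25
RHS: x^3 + 25 x + 18 = 15^3 + 25*15 + 18 mod 29 = 27
LHS != RHS

No, not on the curve


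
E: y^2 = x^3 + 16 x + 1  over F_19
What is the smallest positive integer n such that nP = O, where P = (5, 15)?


Compute successive multiples of P until we hit O:
  1P = (5, 15)
  2P = (14, 9)
  3P = (11, 8)
  4P = (7, 0)
  5P = (11, 11)
  6P = (14, 10)
  7P = (5, 4)
  8P = O

ord(P) = 8


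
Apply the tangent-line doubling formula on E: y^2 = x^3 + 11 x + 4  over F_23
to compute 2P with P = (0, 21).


Doubling: s = (3 x1^2 + a) / (2 y1)
s = (3*0^2 + 11) / (2*21) mod 23 = 3
x3 = s^2 - 2 x1 mod 23 = 3^2 - 2*0 = 9
y3 = s (x1 - x3) - y1 mod 23 = 3 * (0 - 9) - 21 = 21

2P = (9, 21)


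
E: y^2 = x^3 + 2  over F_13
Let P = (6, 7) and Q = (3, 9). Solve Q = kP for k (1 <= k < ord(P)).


Enumerate multiples of P until we hit Q = (3, 9):
  1P = (6, 7)
  2P = (4, 1)
  3P = (12, 1)
  4P = (9, 9)
  5P = (10, 12)
  6P = (1, 9)
  7P = (2, 7)
  8P = (5, 6)
  9P = (3, 9)
Match found at i = 9.

k = 9


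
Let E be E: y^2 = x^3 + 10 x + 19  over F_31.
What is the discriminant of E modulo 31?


4 a^3 + 27 b^2 = 4*10^3 + 27*19^2 = 4000 + 9747 = 13747
Delta = -16 * (13747) = -219952
Delta mod 31 = 24

Delta = 24 (mod 31)


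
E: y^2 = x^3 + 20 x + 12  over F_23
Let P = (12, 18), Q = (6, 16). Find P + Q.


P != Q, so use the chord formula.
s = (y2 - y1) / (x2 - x1) = (21) / (17) mod 23 = 8
x3 = s^2 - x1 - x2 mod 23 = 8^2 - 12 - 6 = 0
y3 = s (x1 - x3) - y1 mod 23 = 8 * (12 - 0) - 18 = 9

P + Q = (0, 9)


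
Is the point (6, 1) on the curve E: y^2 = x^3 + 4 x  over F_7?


Check whether y^2 = x^3 + 4 x + 0 (mod 7) for (x, y) = (6, 1).
LHS: y^2 = 1^2 mod 7 = 1
RHS: x^3 + 4 x + 0 = 6^3 + 4*6 + 0 mod 7 = 2
LHS != RHS

No, not on the curve


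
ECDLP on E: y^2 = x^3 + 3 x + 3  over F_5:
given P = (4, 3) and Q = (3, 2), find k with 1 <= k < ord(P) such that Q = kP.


Enumerate multiples of P until we hit Q = (3, 2):
  1P = (4, 3)
  2P = (3, 3)
  3P = (3, 2)
Match found at i = 3.

k = 3


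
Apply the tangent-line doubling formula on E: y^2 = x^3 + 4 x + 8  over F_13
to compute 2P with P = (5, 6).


Doubling: s = (3 x1^2 + a) / (2 y1)
s = (3*5^2 + 4) / (2*6) mod 13 = 12
x3 = s^2 - 2 x1 mod 13 = 12^2 - 2*5 = 4
y3 = s (x1 - x3) - y1 mod 13 = 12 * (5 - 4) - 6 = 6

2P = (4, 6)


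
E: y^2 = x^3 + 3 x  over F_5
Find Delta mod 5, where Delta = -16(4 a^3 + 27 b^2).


4 a^3 + 27 b^2 = 4*3^3 + 27*0^2 = 108 + 0 = 108
Delta = -16 * (108) = -1728
Delta mod 5 = 2

Delta = 2 (mod 5)


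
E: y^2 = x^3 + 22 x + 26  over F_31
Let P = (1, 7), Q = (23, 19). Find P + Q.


P != Q, so use the chord formula.
s = (y2 - y1) / (x2 - x1) = (12) / (22) mod 31 = 9
x3 = s^2 - x1 - x2 mod 31 = 9^2 - 1 - 23 = 26
y3 = s (x1 - x3) - y1 mod 31 = 9 * (1 - 26) - 7 = 16

P + Q = (26, 16)


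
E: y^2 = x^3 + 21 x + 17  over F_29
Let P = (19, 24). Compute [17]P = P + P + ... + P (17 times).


k = 17 = 10001_2 (binary, LSB first: 10001)
Double-and-add from P = (19, 24):
  bit 0 = 1: acc = O + (19, 24) = (19, 24)
  bit 1 = 0: acc unchanged = (19, 24)
  bit 2 = 0: acc unchanged = (19, 24)
  bit 3 = 0: acc unchanged = (19, 24)
  bit 4 = 1: acc = (19, 24) + (4, 7) = (2, 3)

17P = (2, 3)


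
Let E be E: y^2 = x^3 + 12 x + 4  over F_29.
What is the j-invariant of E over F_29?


Delta = -16(4 a^3 + 27 b^2) mod 29 = 4
-1728 * (4 a)^3 = -1728 * (4*12)^3 mod 29 = 6
j = 6 * 4^(-1) mod 29 = 16

j = 16 (mod 29)


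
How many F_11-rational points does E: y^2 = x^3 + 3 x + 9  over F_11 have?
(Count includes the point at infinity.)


For each x in F_11, count y with y^2 = x^3 + 3 x + 9 mod 11:
  x = 0: RHS = 9, y in [3, 8]  -> 2 point(s)
  x = 2: RHS = 1, y in [1, 10]  -> 2 point(s)
  x = 3: RHS = 1, y in [1, 10]  -> 2 point(s)
  x = 6: RHS = 1, y in [1, 10]  -> 2 point(s)
  x = 10: RHS = 5, y in [4, 7]  -> 2 point(s)
Affine points: 10. Add the point at infinity: total = 11.

#E(F_11) = 11


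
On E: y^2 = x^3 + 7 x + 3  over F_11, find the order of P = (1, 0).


Compute successive multiples of P until we hit O:
  1P = (1, 0)
  2P = O

ord(P) = 2


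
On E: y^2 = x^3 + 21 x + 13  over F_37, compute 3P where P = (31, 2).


k = 3 = 11_2 (binary, LSB first: 11)
Double-and-add from P = (31, 2):
  bit 0 = 1: acc = O + (31, 2) = (31, 2)
  bit 1 = 1: acc = (31, 2) + (23, 34) = (36, 18)

3P = (36, 18)


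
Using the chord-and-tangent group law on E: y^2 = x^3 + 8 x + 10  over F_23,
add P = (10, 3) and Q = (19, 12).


P != Q, so use the chord formula.
s = (y2 - y1) / (x2 - x1) = (9) / (9) mod 23 = 1
x3 = s^2 - x1 - x2 mod 23 = 1^2 - 10 - 19 = 18
y3 = s (x1 - x3) - y1 mod 23 = 1 * (10 - 18) - 3 = 12

P + Q = (18, 12)


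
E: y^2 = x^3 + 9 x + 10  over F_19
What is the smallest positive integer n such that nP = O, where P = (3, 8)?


Compute successive multiples of P until we hit O:
  1P = (3, 8)
  2P = (5, 16)
  3P = (8, 10)
  4P = (15, 10)
  5P = (10, 13)
  6P = (10, 6)
  7P = (15, 9)
  8P = (8, 9)
  ... (continuing to 11P)
  11P = O

ord(P) = 11


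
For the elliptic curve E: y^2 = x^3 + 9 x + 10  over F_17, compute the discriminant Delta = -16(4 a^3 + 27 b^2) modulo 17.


4 a^3 + 27 b^2 = 4*9^3 + 27*10^2 = 2916 + 2700 = 5616
Delta = -16 * (5616) = -89856
Delta mod 17 = 6

Delta = 6 (mod 17)


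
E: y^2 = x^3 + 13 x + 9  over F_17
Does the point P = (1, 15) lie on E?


Check whether y^2 = x^3 + 13 x + 9 (mod 17) for (x, y) = (1, 15).
LHS: y^2 = 15^2 mod 17 = 4
RHS: x^3 + 13 x + 9 = 1^3 + 13*1 + 9 mod 17 = 6
LHS != RHS

No, not on the curve


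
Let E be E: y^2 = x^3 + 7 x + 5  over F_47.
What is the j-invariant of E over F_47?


Delta = -16(4 a^3 + 27 b^2) mod 47 = 7
-1728 * (4 a)^3 = -1728 * (4*7)^3 mod 47 = 33
j = 33 * 7^(-1) mod 47 = 45

j = 45 (mod 47)


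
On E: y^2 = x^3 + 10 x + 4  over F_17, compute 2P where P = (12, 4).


Doubling: s = (3 x1^2 + a) / (2 y1)
s = (3*12^2 + 10) / (2*4) mod 17 = 0
x3 = s^2 - 2 x1 mod 17 = 0^2 - 2*12 = 10
y3 = s (x1 - x3) - y1 mod 17 = 0 * (12 - 10) - 4 = 13

2P = (10, 13)


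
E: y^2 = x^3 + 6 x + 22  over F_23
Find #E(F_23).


For each x in F_23, count y with y^2 = x^3 + 6 x + 22 mod 23:
  x = 1: RHS = 6, y in [11, 12]  -> 2 point(s)
  x = 4: RHS = 18, y in [8, 15]  -> 2 point(s)
  x = 5: RHS = 16, y in [4, 19]  -> 2 point(s)
  x = 7: RHS = 16, y in [4, 19]  -> 2 point(s)
  x = 9: RHS = 0, y in [0]  -> 1 point(s)
  x = 10: RHS = 1, y in [1, 22]  -> 2 point(s)
  x = 11: RHS = 16, y in [4, 19]  -> 2 point(s)
  x = 17: RHS = 0, y in [0]  -> 1 point(s)
  x = 19: RHS = 3, y in [7, 16]  -> 2 point(s)
  x = 20: RHS = 0, y in [0]  -> 1 point(s)
  x = 21: RHS = 2, y in [5, 18]  -> 2 point(s)
Affine points: 19. Add the point at infinity: total = 20.

#E(F_23) = 20


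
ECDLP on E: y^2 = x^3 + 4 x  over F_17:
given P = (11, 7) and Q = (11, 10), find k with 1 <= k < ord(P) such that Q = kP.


Enumerate multiples of P until we hit Q = (11, 10):
  1P = (11, 7)
  2P = (8, 0)
  3P = (11, 10)
Match found at i = 3.

k = 3


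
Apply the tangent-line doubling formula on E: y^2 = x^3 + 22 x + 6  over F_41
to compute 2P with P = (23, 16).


Doubling: s = (3 x1^2 + a) / (2 y1)
s = (3*23^2 + 22) / (2*16) mod 41 = 8
x3 = s^2 - 2 x1 mod 41 = 8^2 - 2*23 = 18
y3 = s (x1 - x3) - y1 mod 41 = 8 * (23 - 18) - 16 = 24

2P = (18, 24)


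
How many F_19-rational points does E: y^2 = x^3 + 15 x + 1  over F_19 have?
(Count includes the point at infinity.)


For each x in F_19, count y with y^2 = x^3 + 15 x + 1 mod 19:
  x = 0: RHS = 1, y in [1, 18]  -> 2 point(s)
  x = 1: RHS = 17, y in [6, 13]  -> 2 point(s)
  x = 2: RHS = 1, y in [1, 18]  -> 2 point(s)
  x = 3: RHS = 16, y in [4, 15]  -> 2 point(s)
  x = 4: RHS = 11, y in [7, 12]  -> 2 point(s)
  x = 5: RHS = 11, y in [7, 12]  -> 2 point(s)
  x = 8: RHS = 6, y in [5, 14]  -> 2 point(s)
  x = 10: RHS = 11, y in [7, 12]  -> 2 point(s)
  x = 12: RHS = 9, y in [3, 16]  -> 2 point(s)
  x = 16: RHS = 5, y in [9, 10]  -> 2 point(s)
  x = 17: RHS = 1, y in [1, 18]  -> 2 point(s)
  x = 18: RHS = 4, y in [2, 17]  -> 2 point(s)
Affine points: 24. Add the point at infinity: total = 25.

#E(F_19) = 25


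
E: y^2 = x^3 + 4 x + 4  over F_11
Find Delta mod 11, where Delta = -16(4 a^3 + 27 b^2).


4 a^3 + 27 b^2 = 4*4^3 + 27*4^2 = 256 + 432 = 688
Delta = -16 * (688) = -11008
Delta mod 11 = 3

Delta = 3 (mod 11)


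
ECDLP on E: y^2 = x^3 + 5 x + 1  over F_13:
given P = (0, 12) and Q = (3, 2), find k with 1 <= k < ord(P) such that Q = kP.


Enumerate multiples of P until we hit Q = (3, 2):
  1P = (0, 12)
  2P = (3, 2)
Match found at i = 2.

k = 2


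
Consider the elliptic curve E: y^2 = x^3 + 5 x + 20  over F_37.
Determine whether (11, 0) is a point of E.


Check whether y^2 = x^3 + 5 x + 20 (mod 37) for (x, y) = (11, 0).
LHS: y^2 = 0^2 mod 37 = 0
RHS: x^3 + 5 x + 20 = 11^3 + 5*11 + 20 mod 37 = 0
LHS = RHS

Yes, on the curve


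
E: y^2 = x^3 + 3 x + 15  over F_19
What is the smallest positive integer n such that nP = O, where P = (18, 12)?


Compute successive multiples of P until we hit O:
  1P = (18, 12)
  2P = (8, 0)
  3P = (18, 7)
  4P = O

ord(P) = 4


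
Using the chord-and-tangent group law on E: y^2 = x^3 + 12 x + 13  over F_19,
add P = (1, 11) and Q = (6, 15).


P != Q, so use the chord formula.
s = (y2 - y1) / (x2 - x1) = (4) / (5) mod 19 = 16
x3 = s^2 - x1 - x2 mod 19 = 16^2 - 1 - 6 = 2
y3 = s (x1 - x3) - y1 mod 19 = 16 * (1 - 2) - 11 = 11

P + Q = (2, 11)


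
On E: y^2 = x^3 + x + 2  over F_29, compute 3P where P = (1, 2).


k = 3 = 11_2 (binary, LSB first: 11)
Double-and-add from P = (1, 2):
  bit 0 = 1: acc = O + (1, 2) = (1, 2)
  bit 1 = 1: acc = (1, 2) + (28, 0) = (1, 27)

3P = (1, 27)


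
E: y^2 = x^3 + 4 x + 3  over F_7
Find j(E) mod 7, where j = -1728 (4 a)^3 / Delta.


Delta = -16(4 a^3 + 27 b^2) mod 7 = 3
-1728 * (4 a)^3 = -1728 * (4*4)^3 mod 7 = 1
j = 1 * 3^(-1) mod 7 = 5

j = 5 (mod 7)


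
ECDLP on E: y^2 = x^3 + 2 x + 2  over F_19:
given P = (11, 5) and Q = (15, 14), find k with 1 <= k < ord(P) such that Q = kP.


Enumerate multiples of P until we hit Q = (15, 14):
  1P = (11, 5)
  2P = (4, 13)
  3P = (15, 5)
  4P = (12, 14)
  5P = (1, 9)
  6P = (14, 0)
  7P = (1, 10)
  8P = (12, 5)
  9P = (15, 14)
Match found at i = 9.

k = 9


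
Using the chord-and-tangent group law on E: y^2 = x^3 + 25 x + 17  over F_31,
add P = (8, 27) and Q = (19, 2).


P != Q, so use the chord formula.
s = (y2 - y1) / (x2 - x1) = (6) / (11) mod 31 = 9
x3 = s^2 - x1 - x2 mod 31 = 9^2 - 8 - 19 = 23
y3 = s (x1 - x3) - y1 mod 31 = 9 * (8 - 23) - 27 = 24

P + Q = (23, 24)


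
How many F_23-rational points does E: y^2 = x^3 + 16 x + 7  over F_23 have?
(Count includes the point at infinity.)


For each x in F_23, count y with y^2 = x^3 + 16 x + 7 mod 23:
  x = 1: RHS = 1, y in [1, 22]  -> 2 point(s)
  x = 2: RHS = 1, y in [1, 22]  -> 2 point(s)
  x = 3: RHS = 13, y in [6, 17]  -> 2 point(s)
  x = 7: RHS = 2, y in [5, 18]  -> 2 point(s)
  x = 8: RHS = 3, y in [7, 16]  -> 2 point(s)
  x = 9: RHS = 6, y in [11, 12]  -> 2 point(s)
  x = 12: RHS = 18, y in [8, 15]  -> 2 point(s)
  x = 14: RHS = 8, y in [10, 13]  -> 2 point(s)
  x = 16: RHS = 12, y in [9, 14]  -> 2 point(s)
  x = 18: RHS = 9, y in [3, 20]  -> 2 point(s)
  x = 20: RHS = 1, y in [1, 22]  -> 2 point(s)
  x = 21: RHS = 13, y in [6, 17]  -> 2 point(s)
  x = 22: RHS = 13, y in [6, 17]  -> 2 point(s)
Affine points: 26. Add the point at infinity: total = 27.

#E(F_23) = 27


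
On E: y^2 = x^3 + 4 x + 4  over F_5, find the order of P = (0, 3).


Compute successive multiples of P until we hit O:
  1P = (0, 3)
  2P = (1, 3)
  3P = (4, 2)
  4P = (2, 0)
  5P = (4, 3)
  6P = (1, 2)
  7P = (0, 2)
  8P = O

ord(P) = 8


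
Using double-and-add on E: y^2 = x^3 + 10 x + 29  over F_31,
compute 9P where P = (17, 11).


k = 9 = 1001_2 (binary, LSB first: 1001)
Double-and-add from P = (17, 11):
  bit 0 = 1: acc = O + (17, 11) = (17, 11)
  bit 1 = 0: acc unchanged = (17, 11)
  bit 2 = 0: acc unchanged = (17, 11)
  bit 3 = 1: acc = (17, 11) + (7, 16) = (15, 19)

9P = (15, 19)


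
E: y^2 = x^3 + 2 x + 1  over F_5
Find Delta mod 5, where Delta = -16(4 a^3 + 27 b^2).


4 a^3 + 27 b^2 = 4*2^3 + 27*1^2 = 32 + 27 = 59
Delta = -16 * (59) = -944
Delta mod 5 = 1

Delta = 1 (mod 5)


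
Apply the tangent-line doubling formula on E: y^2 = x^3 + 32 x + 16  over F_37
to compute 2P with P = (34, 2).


Doubling: s = (3 x1^2 + a) / (2 y1)
s = (3*34^2 + 32) / (2*2) mod 37 = 24
x3 = s^2 - 2 x1 mod 37 = 24^2 - 2*34 = 27
y3 = s (x1 - x3) - y1 mod 37 = 24 * (34 - 27) - 2 = 18

2P = (27, 18)


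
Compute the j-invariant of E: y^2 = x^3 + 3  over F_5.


Delta = -16(4 a^3 + 27 b^2) mod 5 = 2
-1728 * (4 a)^3 = -1728 * (4*0)^3 mod 5 = 0
j = 0 * 2^(-1) mod 5 = 0

j = 0 (mod 5)


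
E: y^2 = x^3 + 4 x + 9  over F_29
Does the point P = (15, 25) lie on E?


Check whether y^2 = x^3 + 4 x + 9 (mod 29) for (x, y) = (15, 25).
LHS: y^2 = 25^2 mod 29 = 16
RHS: x^3 + 4 x + 9 = 15^3 + 4*15 + 9 mod 29 = 22
LHS != RHS

No, not on the curve
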